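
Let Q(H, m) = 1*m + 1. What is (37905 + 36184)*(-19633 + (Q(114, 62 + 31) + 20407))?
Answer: 64309252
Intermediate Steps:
Q(H, m) = 1 + m (Q(H, m) = m + 1 = 1 + m)
(37905 + 36184)*(-19633 + (Q(114, 62 + 31) + 20407)) = (37905 + 36184)*(-19633 + ((1 + (62 + 31)) + 20407)) = 74089*(-19633 + ((1 + 93) + 20407)) = 74089*(-19633 + (94 + 20407)) = 74089*(-19633 + 20501) = 74089*868 = 64309252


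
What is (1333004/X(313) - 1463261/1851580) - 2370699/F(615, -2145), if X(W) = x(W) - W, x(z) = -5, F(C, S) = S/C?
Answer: 28438896828236743/42099374460 ≈ 6.7552e+5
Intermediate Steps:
X(W) = -5 - W
(1333004/X(313) - 1463261/1851580) - 2370699/F(615, -2145) = (1333004/(-5 - 1*313) - 1463261/1851580) - 2370699/((-2145/615)) = (1333004/(-5 - 313) - 1463261*1/1851580) - 2370699/((-2145*1/615)) = (1333004/(-318) - 1463261/1851580) - 2370699/(-143/41) = (1333004*(-1/318) - 1463261/1851580) - 2370699*(-41)/143 = (-666502/159 - 1463261/1851580) - 1*(-97198659/143) = -1234314431659/294401220 + 97198659/143 = 28438896828236743/42099374460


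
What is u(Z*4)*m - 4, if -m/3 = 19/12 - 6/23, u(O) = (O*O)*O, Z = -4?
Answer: 373668/23 ≈ 16246.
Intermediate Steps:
u(O) = O**3 (u(O) = O**2*O = O**3)
m = -365/92 (m = -3*(19/12 - 6/23) = -3*365/276 = -365/92 ≈ -3.9674)
u(Z*4)*m - 4 = (-4*4)**3*(-365/92) - 4 = (-16)**3*(-365/92) - 4 = -4096*(-365/92) - 4 = 373760/23 - 4 = 373668/23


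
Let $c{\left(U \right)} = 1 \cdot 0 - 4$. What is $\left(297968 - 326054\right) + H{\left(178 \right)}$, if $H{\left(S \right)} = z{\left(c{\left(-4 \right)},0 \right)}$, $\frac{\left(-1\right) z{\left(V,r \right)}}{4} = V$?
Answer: $-28070$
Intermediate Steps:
$c{\left(U \right)} = -4$ ($c{\left(U \right)} = 0 - 4 = -4$)
$z{\left(V,r \right)} = - 4 V$
$H{\left(S \right)} = 16$ ($H{\left(S \right)} = \left(-4\right) \left(-4\right) = 16$)
$\left(297968 - 326054\right) + H{\left(178 \right)} = \left(297968 - 326054\right) + 16 = -28086 + 16 = -28070$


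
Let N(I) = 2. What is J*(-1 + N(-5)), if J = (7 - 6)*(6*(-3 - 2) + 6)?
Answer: -24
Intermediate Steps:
J = -24 (J = 1*(6*(-5) + 6) = 1*(-30 + 6) = 1*(-24) = -24)
J*(-1 + N(-5)) = -24*(-1 + 2) = -24*1 = -24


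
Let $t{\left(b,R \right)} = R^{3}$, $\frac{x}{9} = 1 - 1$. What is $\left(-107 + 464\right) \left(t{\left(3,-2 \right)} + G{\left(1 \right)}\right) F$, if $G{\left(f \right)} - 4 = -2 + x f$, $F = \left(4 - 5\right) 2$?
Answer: $4284$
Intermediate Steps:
$x = 0$ ($x = 9 \left(1 - 1\right) = 9 \cdot 0 = 0$)
$F = -2$ ($F = \left(-1\right) 2 = -2$)
$G{\left(f \right)} = 2$ ($G{\left(f \right)} = 4 - \left(2 + 0 f\right) = 4 + \left(-2 + 0\right) = 4 - 2 = 2$)
$\left(-107 + 464\right) \left(t{\left(3,-2 \right)} + G{\left(1 \right)}\right) F = \left(-107 + 464\right) \left(\left(-2\right)^{3} + 2\right) \left(-2\right) = 357 \left(-8 + 2\right) \left(-2\right) = 357 \left(\left(-6\right) \left(-2\right)\right) = 357 \cdot 12 = 4284$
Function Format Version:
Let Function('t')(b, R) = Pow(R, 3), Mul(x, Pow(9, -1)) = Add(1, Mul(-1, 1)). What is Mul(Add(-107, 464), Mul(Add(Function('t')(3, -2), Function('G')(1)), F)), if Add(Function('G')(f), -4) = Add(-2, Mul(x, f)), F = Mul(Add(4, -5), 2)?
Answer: 4284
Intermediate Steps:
x = 0 (x = Mul(9, Add(1, Mul(-1, 1))) = Mul(9, Add(1, -1)) = Mul(9, 0) = 0)
F = -2 (F = Mul(-1, 2) = -2)
Function('G')(f) = 2 (Function('G')(f) = Add(4, Add(-2, Mul(0, f))) = Add(4, Add(-2, 0)) = Add(4, -2) = 2)
Mul(Add(-107, 464), Mul(Add(Function('t')(3, -2), Function('G')(1)), F)) = Mul(Add(-107, 464), Mul(Add(Pow(-2, 3), 2), -2)) = Mul(357, Mul(Add(-8, 2), -2)) = Mul(357, Mul(-6, -2)) = Mul(357, 12) = 4284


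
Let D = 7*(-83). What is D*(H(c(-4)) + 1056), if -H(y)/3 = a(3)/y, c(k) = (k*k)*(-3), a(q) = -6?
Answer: -4906545/8 ≈ -6.1332e+5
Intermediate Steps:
c(k) = -3*k**2 (c(k) = k**2*(-3) = -3*k**2)
H(y) = 18/y (H(y) = -(-18)/y = 18/y)
D = -581
D*(H(c(-4)) + 1056) = -581*(18/((-3*(-4)**2)) + 1056) = -581*(18/((-3*16)) + 1056) = -581*(18/(-48) + 1056) = -581*(18*(-1/48) + 1056) = -581*(-3/8 + 1056) = -581*8445/8 = -4906545/8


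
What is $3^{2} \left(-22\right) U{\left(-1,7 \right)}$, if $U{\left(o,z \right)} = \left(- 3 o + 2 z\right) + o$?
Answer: $-3168$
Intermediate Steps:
$U{\left(o,z \right)} = - 2 o + 2 z$
$3^{2} \left(-22\right) U{\left(-1,7 \right)} = 3^{2} \left(-22\right) \left(\left(-2\right) \left(-1\right) + 2 \cdot 7\right) = 9 \left(-22\right) \left(2 + 14\right) = \left(-198\right) 16 = -3168$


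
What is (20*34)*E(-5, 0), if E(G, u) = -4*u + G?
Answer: -3400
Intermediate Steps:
E(G, u) = G - 4*u
(20*34)*E(-5, 0) = (20*34)*(-5 - 4*0) = 680*(-5 + 0) = 680*(-5) = -3400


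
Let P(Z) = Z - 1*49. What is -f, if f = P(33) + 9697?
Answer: -9681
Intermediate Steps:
P(Z) = -49 + Z (P(Z) = Z - 49 = -49 + Z)
f = 9681 (f = (-49 + 33) + 9697 = -16 + 9697 = 9681)
-f = -1*9681 = -9681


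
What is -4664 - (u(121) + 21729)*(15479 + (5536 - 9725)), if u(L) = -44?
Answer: -244828314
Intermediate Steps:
-4664 - (u(121) + 21729)*(15479 + (5536 - 9725)) = -4664 - (-44 + 21729)*(15479 + (5536 - 9725)) = -4664 - 21685*(15479 - 4189) = -4664 - 21685*11290 = -4664 - 1*244823650 = -4664 - 244823650 = -244828314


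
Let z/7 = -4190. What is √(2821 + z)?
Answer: 7*I*√541 ≈ 162.82*I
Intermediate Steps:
z = -29330 (z = 7*(-4190) = -29330)
√(2821 + z) = √(2821 - 29330) = √(-26509) = 7*I*√541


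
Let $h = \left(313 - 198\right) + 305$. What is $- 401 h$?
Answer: $-168420$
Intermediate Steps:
$h = 420$ ($h = 115 + 305 = 420$)
$- 401 h = \left(-401\right) 420 = -168420$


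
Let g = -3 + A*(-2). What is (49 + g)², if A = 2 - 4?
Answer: 2500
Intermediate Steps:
A = -2
g = 1 (g = -3 - 2*(-2) = -3 + 4 = 1)
(49 + g)² = (49 + 1)² = 50² = 2500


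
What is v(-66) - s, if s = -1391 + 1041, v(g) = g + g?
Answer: 218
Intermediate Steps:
v(g) = 2*g
s = -350
v(-66) - s = 2*(-66) - 1*(-350) = -132 + 350 = 218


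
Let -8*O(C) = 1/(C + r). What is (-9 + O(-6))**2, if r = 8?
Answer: 21025/256 ≈ 82.129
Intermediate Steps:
O(C) = -1/(8*(8 + C)) (O(C) = -1/(8*(C + 8)) = -1/(8*(8 + C)))
(-9 + O(-6))**2 = (-9 - 1/(64 + 8*(-6)))**2 = (-9 - 1/(64 - 48))**2 = (-9 - 1/16)**2 = (-145/16)**2 = 21025/256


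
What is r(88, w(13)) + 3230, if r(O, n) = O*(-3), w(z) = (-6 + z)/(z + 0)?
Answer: 2966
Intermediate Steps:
w(z) = (-6 + z)/z
r(O, n) = -3*O
r(88, w(13)) + 3230 = -3*88 + 3230 = -264 + 3230 = 2966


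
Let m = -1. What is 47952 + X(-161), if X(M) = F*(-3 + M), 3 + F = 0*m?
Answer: 48444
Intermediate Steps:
F = -3 (F = -3 + 0*(-1) = -3 + 0 = -3)
X(M) = 9 - 3*M (X(M) = -3*(-3 + M) = 9 - 3*M)
47952 + X(-161) = 47952 + (9 - 3*(-161)) = 47952 + (9 + 483) = 47952 + 492 = 48444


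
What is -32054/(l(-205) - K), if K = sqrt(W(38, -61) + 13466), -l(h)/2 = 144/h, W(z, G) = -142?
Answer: 43010640/12724049 + 61230425*sqrt(3331)/12724049 ≈ 281.11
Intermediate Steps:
l(h) = -288/h
K = 2*sqrt(3331) (K = sqrt(-142 + 13466) = sqrt(13324) = 2*sqrt(3331) ≈ 115.43)
-32054/(l(-205) - K) = -32054/(-288/(-205) - 2*sqrt(3331)) = -32054/(-288*(-1/205) - 2*sqrt(3331)) = -32054/(288/205 - 2*sqrt(3331))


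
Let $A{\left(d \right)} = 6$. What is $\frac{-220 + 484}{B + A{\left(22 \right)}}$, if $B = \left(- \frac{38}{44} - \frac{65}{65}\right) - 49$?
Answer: $- \frac{1936}{329} \approx -5.8845$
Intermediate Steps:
$B = - \frac{1119}{22}$ ($B = \left(\left(-38\right) \frac{1}{44} - 1\right) - 49 = \left(- \frac{19}{22} - 1\right) - 49 = - \frac{41}{22} - 49 = - \frac{1119}{22} \approx -50.864$)
$\frac{-220 + 484}{B + A{\left(22 \right)}} = \frac{-220 + 484}{- \frac{1119}{22} + 6} = \frac{264}{- \frac{987}{22}} = 264 \left(- \frac{22}{987}\right) = - \frac{1936}{329}$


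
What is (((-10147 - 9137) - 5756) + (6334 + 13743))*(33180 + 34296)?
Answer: -334883388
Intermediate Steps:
(((-10147 - 9137) - 5756) + (6334 + 13743))*(33180 + 34296) = ((-19284 - 5756) + 20077)*67476 = (-25040 + 20077)*67476 = -4963*67476 = -334883388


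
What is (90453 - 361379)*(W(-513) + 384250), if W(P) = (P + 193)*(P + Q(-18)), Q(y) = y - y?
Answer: -148578527660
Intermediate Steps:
Q(y) = 0
W(P) = P*(193 + P) (W(P) = (P + 193)*(P + 0) = (193 + P)*P = P*(193 + P))
(90453 - 361379)*(W(-513) + 384250) = (90453 - 361379)*(-513*(193 - 513) + 384250) = -270926*(-513*(-320) + 384250) = -270926*(164160 + 384250) = -270926*548410 = -148578527660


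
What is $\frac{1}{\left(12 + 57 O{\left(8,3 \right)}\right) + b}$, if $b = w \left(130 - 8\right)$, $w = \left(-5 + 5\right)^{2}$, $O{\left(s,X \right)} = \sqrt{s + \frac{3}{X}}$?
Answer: $\frac{1}{183} \approx 0.0054645$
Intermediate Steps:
$w = 0$ ($w = 0^{2} = 0$)
$b = 0$ ($b = 0 \left(130 - 8\right) = 0 \cdot 122 = 0$)
$\frac{1}{\left(12 + 57 O{\left(8,3 \right)}\right) + b} = \frac{1}{\left(12 + 57 \sqrt{8 + \frac{3}{3}}\right) + 0} = \frac{1}{\left(12 + 57 \sqrt{8 + 3 \cdot \frac{1}{3}}\right) + 0} = \frac{1}{\left(12 + 57 \sqrt{8 + 1}\right) + 0} = \frac{1}{\left(12 + 57 \sqrt{9}\right) + 0} = \frac{1}{\left(12 + 57 \cdot 3\right) + 0} = \frac{1}{\left(12 + 171\right) + 0} = \frac{1}{183 + 0} = \frac{1}{183}$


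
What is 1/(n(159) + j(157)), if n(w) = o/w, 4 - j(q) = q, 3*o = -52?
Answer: -477/73033 ≈ -0.0065313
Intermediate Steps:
o = -52/3 (o = (⅓)*(-52) = -52/3 ≈ -17.333)
j(q) = 4 - q
n(w) = -52/(3*w)
1/(n(159) + j(157)) = 1/(-52/3/159 + (4 - 1*157)) = 1/(-52/3*1/159 + (4 - 157)) = 1/(-52/477 - 153) = 1/(-73033/477) = -477/73033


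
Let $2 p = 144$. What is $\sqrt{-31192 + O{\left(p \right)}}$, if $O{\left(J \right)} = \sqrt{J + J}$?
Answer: $2 i \sqrt{7795} \approx 176.58 i$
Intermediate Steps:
$p = 72$ ($p = \frac{1}{2} \cdot 144 = 72$)
$O{\left(J \right)} = \sqrt{2} \sqrt{J}$ ($O{\left(J \right)} = \sqrt{2 J} = \sqrt{2} \sqrt{J}$)
$\sqrt{-31192 + O{\left(p \right)}} = \sqrt{-31192 + \sqrt{2} \sqrt{72}} = \sqrt{-31192 + \sqrt{2} \cdot 6 \sqrt{2}} = \sqrt{-31192 + 12} = \sqrt{-31180} = 2 i \sqrt{7795}$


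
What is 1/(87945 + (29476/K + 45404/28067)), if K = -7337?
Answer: 205927579/18109806761411 ≈ 1.1371e-5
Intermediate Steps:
1/(87945 + (29476/K + 45404/28067)) = 1/(87945 + (29476/(-7337) + 45404/28067)) = 1/(87945 + (29476*(-1/7337) + 45404*(1/28067))) = 1/(87945 + (-29476/7337 + 45404/28067)) = 1/(87945 - 494173744/205927579) = 1/(18109806761411/205927579) = 205927579/18109806761411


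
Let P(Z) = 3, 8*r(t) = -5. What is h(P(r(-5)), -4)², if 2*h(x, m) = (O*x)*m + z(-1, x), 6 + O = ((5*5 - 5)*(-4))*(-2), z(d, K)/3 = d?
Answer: 3426201/4 ≈ 8.5655e+5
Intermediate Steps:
r(t) = -5/8 (r(t) = (⅛)*(-5) = -5/8)
z(d, K) = 3*d
O = 154 (O = -6 + ((5*5 - 5)*(-4))*(-2) = -6 + ((25 - 5)*(-4))*(-2) = -6 + (20*(-4))*(-2) = -6 - 80*(-2) = -6 + 160 = 154)
h(x, m) = -3/2 + 77*m*x (h(x, m) = ((154*x)*m + 3*(-1))/2 = (154*m*x - 3)/2 = (-3 + 154*m*x)/2 = -3/2 + 77*m*x)
h(P(r(-5)), -4)² = (-3/2 + 77*(-4)*3)² = (-3/2 - 924)² = (-1851/2)² = 3426201/4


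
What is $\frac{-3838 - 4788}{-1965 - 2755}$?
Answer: $\frac{4313}{2360} \approx 1.8275$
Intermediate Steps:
$\frac{-3838 - 4788}{-1965 - 2755} = - \frac{8626}{-4720} = \left(-8626\right) \left(- \frac{1}{4720}\right) = \frac{4313}{2360}$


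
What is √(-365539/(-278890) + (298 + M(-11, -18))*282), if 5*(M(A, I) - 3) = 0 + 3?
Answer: √237202947070/1670 ≈ 291.64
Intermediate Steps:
M(A, I) = 18/5 (M(A, I) = 3 + (0 + 3)/5 = 3 + (⅕)*3 = 3 + ⅗ = 18/5)
√(-365539/(-278890) + (298 + M(-11, -18))*282) = √(-365539/(-278890) + (298 + 18/5)*282) = √(-365539*(-1/278890) + (1508/5)*282) = √(365539/278890 + 425256/5) = √(23720294707/278890) = √237202947070/1670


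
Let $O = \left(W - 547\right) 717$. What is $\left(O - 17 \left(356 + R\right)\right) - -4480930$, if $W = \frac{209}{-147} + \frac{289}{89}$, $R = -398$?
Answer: $\frac{17839777443}{4361} \approx 4.0908 \cdot 10^{6}$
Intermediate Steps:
$W = \frac{23882}{13083}$ ($W = 209 \left(- \frac{1}{147}\right) + 289 \cdot \frac{1}{89} = - \frac{209}{147} + \frac{289}{89} = \frac{23882}{13083} \approx 1.8254$)
$O = - \frac{1704672041}{4361}$ ($O = \left(\frac{23882}{13083} - 547\right) 717 = \left(- \frac{7132519}{13083}\right) 717 = - \frac{1704672041}{4361} \approx -3.9089 \cdot 10^{5}$)
$\left(O - 17 \left(356 + R\right)\right) - -4480930 = \left(- \frac{1704672041}{4361} - 17 \left(356 - 398\right)\right) - -4480930 = \left(- \frac{1704672041}{4361} - -714\right) + 4480930 = \left(- \frac{1704672041}{4361} + 714\right) + 4480930 = - \frac{1701558287}{4361} + 4480930 = \frac{17839777443}{4361}$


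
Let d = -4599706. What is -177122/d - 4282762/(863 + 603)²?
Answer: -4829695814735/2471371437034 ≈ -1.9543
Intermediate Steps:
-177122/d - 4282762/(863 + 603)² = -177122/(-4599706) - 4282762/(863 + 603)² = -177122*(-1/4599706) - 4282762/(1466²) = 88561/2299853 - 4282762/2149156 = 88561/2299853 - 4282762*1/2149156 = 88561/2299853 - 2141381/1074578 = -4829695814735/2471371437034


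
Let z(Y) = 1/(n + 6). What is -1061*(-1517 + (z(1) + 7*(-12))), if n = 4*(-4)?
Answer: 16987671/10 ≈ 1.6988e+6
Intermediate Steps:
n = -16
z(Y) = -⅒ (z(Y) = 1/(-16 + 6) = 1/(-10) = -⅒)
-1061*(-1517 + (z(1) + 7*(-12))) = -1061*(-1517 + (-⅒ + 7*(-12))) = -1061*(-1517 + (-⅒ - 84)) = -1061*(-1517 - 841/10) = -1061*(-16011/10) = 16987671/10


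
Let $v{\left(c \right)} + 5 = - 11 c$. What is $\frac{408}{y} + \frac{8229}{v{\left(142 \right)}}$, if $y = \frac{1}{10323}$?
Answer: $\frac{6599857299}{1567} \approx 4.2118 \cdot 10^{6}$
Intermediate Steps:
$v{\left(c \right)} = -5 - 11 c$
$y = \frac{1}{10323} \approx 9.6871 \cdot 10^{-5}$
$\frac{408}{y} + \frac{8229}{v{\left(142 \right)}} = 408 \frac{1}{\frac{1}{10323}} + \frac{8229}{-5 - 1562} = 408 \cdot 10323 + \frac{8229}{-5 - 1562} = 4211784 + \frac{8229}{-1567} = 4211784 + 8229 \left(- \frac{1}{1567}\right) = 4211784 - \frac{8229}{1567} = \frac{6599857299}{1567}$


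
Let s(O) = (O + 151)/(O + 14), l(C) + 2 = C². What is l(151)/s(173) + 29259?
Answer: 13743329/324 ≈ 42418.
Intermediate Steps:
l(C) = -2 + C²
s(O) = (151 + O)/(14 + O)
l(151)/s(173) + 29259 = (-2 + 151²)/(((151 + 173)/(14 + 173))) + 29259 = (-2 + 22801)/((324/187)) + 29259 = 22799/(((1/187)*324)) + 29259 = 22799/(324/187) + 29259 = 22799*(187/324) + 29259 = 4263413/324 + 29259 = 13743329/324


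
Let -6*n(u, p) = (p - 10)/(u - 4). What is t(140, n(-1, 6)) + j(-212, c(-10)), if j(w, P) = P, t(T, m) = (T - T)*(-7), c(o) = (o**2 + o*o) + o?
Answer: 190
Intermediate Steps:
c(o) = o + 2*o**2 (c(o) = (o**2 + o**2) + o = 2*o**2 + o = o + 2*o**2)
n(u, p) = -(-10 + p)/(6*(-4 + u)) (n(u, p) = -(p - 10)/(6*(u - 4)) = -(-10 + p)/(6*(-4 + u)))
t(T, m) = 0 (t(T, m) = 0*(-7) = 0)
t(140, n(-1, 6)) + j(-212, c(-10)) = 0 - 10*(1 + 2*(-10)) = 0 - 10*(1 - 20) = 0 - 10*(-19) = 0 + 190 = 190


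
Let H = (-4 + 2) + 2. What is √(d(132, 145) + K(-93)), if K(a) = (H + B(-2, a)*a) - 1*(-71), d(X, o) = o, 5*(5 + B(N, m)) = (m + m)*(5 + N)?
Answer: √276495/5 ≈ 105.17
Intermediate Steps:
B(N, m) = -5 + 2*m*(5 + N)/5 (B(N, m) = -5 + ((m + m)*(5 + N))/5 = -5 + ((2*m)*(5 + N))/5 = -5 + (2*m*(5 + N))/5 = -5 + 2*m*(5 + N)/5)
H = 0 (H = -2 + 2 = 0)
K(a) = 71 + a*(-5 + 6*a/5) (K(a) = (0 + (-5 + 2*a + (⅖)*(-2)*a)*a) - 1*(-71) = (0 + (-5 + 2*a - 4*a/5)*a) + 71 = (0 + (-5 + 6*a/5)*a) + 71 = (0 + a*(-5 + 6*a/5)) + 71 = a*(-5 + 6*a/5) + 71 = 71 + a*(-5 + 6*a/5))
√(d(132, 145) + K(-93)) = √(145 + (71 + (⅕)*(-93)*(-25 + 6*(-93)))) = √(145 + (71 + (⅕)*(-93)*(-25 - 558))) = √(145 + (71 + (⅕)*(-93)*(-583))) = √(145 + (71 + 54219/5)) = √(145 + 54574/5) = √(55299/5) = √276495/5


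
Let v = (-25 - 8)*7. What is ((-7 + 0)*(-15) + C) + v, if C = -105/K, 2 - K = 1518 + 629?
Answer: -18011/143 ≈ -125.95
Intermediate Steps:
K = -2145 (K = 2 - (1518 + 629) = 2 - 1*2147 = 2 - 2147 = -2145)
v = -231 (v = -33*7 = -231)
C = 7/143 (C = -105/(-2145) = -105*(-1/2145) = 7/143 ≈ 0.048951)
((-7 + 0)*(-15) + C) + v = ((-7 + 0)*(-15) + 7/143) - 231 = (-7*(-15) + 7/143) - 231 = (105 + 7/143) - 231 = 15022/143 - 231 = -18011/143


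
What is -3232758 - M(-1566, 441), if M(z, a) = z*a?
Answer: -2542152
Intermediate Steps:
M(z, a) = a*z
-3232758 - M(-1566, 441) = -3232758 - 441*(-1566) = -3232758 - 1*(-690606) = -3232758 + 690606 = -2542152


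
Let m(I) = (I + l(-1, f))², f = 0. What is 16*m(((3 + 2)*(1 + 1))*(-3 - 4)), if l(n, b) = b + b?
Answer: 78400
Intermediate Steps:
l(n, b) = 2*b
m(I) = I² (m(I) = (I + 2*0)² = (I + 0)² = I²)
16*m(((3 + 2)*(1 + 1))*(-3 - 4)) = 16*(((3 + 2)*(1 + 1))*(-3 - 4))² = 16*((5*2)*(-7))² = 16*(10*(-7))² = 16*(-70)² = 16*4900 = 78400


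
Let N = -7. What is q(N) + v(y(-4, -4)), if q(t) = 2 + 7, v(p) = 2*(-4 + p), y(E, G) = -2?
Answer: -3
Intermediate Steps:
v(p) = -8 + 2*p
q(t) = 9
q(N) + v(y(-4, -4)) = 9 + (-8 + 2*(-2)) = 9 + (-8 - 4) = 9 - 12 = -3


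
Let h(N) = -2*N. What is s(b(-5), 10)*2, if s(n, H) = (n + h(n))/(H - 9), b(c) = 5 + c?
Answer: 0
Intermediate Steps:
s(n, H) = -n/(-9 + H) (s(n, H) = (n - 2*n)/(H - 9) = (-n)/(-9 + H) = -n/(-9 + H))
s(b(-5), 10)*2 = -(5 - 5)/(-9 + 10)*2 = -1*0/1*2 = -1*0*1*2 = 0*2 = 0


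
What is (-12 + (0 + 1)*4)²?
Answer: 64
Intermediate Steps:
(-12 + (0 + 1)*4)² = (-12 + 1*4)² = (-12 + 4)² = (-8)² = 64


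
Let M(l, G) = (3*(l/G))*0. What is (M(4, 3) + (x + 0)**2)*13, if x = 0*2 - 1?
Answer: 13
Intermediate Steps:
x = -1 (x = 0 - 1 = -1)
M(l, G) = 0 (M(l, G) = (3*l/G)*0 = 0)
(M(4, 3) + (x + 0)**2)*13 = (0 + (-1 + 0)**2)*13 = (0 + (-1)**2)*13 = (0 + 1)*13 = 1*13 = 13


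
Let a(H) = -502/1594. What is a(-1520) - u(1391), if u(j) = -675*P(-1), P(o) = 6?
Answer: 3227599/797 ≈ 4049.7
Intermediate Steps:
a(H) = -251/797 (a(H) = -502*1/1594 = -251/797)
u(j) = -4050 (u(j) = -675*6 = -4050)
a(-1520) - u(1391) = -251/797 - 1*(-4050) = -251/797 + 4050 = 3227599/797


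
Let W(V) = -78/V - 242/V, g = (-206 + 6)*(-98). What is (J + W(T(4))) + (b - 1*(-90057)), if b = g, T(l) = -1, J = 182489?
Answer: 292466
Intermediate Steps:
g = 19600 (g = -200*(-98) = 19600)
W(V) = -320/V
b = 19600
(J + W(T(4))) + (b - 1*(-90057)) = (182489 - 320/(-1)) + (19600 - 1*(-90057)) = (182489 - 320*(-1)) + (19600 + 90057) = (182489 + 320) + 109657 = 182809 + 109657 = 292466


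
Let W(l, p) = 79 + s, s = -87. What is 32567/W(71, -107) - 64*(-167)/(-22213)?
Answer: -723496275/177704 ≈ -4071.4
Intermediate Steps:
W(l, p) = -8 (W(l, p) = 79 - 87 = -8)
32567/W(71, -107) - 64*(-167)/(-22213) = 32567/(-8) - 64*(-167)/(-22213) = 32567*(-⅛) + 10688*(-1/22213) = -32567/8 - 10688/22213 = -723496275/177704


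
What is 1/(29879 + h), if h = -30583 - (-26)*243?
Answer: 1/5614 ≈ 0.00017813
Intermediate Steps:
h = -24265 (h = -30583 - 1*(-6318) = -30583 + 6318 = -24265)
1/(29879 + h) = 1/(29879 - 24265) = 1/5614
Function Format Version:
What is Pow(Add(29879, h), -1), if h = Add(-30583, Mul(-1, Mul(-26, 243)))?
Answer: Rational(1, 5614) ≈ 0.00017813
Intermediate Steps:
h = -24265 (h = Add(-30583, Mul(-1, -6318)) = Add(-30583, 6318) = -24265)
Pow(Add(29879, h), -1) = Pow(Add(29879, -24265), -1) = Pow(5614, -1) = Rational(1, 5614)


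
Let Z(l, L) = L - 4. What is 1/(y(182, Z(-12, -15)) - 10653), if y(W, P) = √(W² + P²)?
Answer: -10653/113452924 - √33485/113452924 ≈ -9.5511e-5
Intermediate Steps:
Z(l, L) = -4 + L
y(W, P) = √(P² + W²)
1/(y(182, Z(-12, -15)) - 10653) = 1/(√((-4 - 15)² + 182²) - 10653) = 1/(√((-19)² + 33124) - 10653) = 1/(√(361 + 33124) - 10653) = 1/(√33485 - 10653) = 1/(-10653 + √33485)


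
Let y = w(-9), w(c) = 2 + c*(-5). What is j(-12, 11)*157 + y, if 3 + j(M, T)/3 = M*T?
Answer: -63538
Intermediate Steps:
w(c) = 2 - 5*c
y = 47 (y = 2 - 5*(-9) = 2 + 45 = 47)
j(M, T) = -9 + 3*M*T (j(M, T) = -9 + 3*(M*T) = -9 + 3*M*T)
j(-12, 11)*157 + y = (-9 + 3*(-12)*11)*157 + 47 = (-9 - 396)*157 + 47 = -405*157 + 47 = -63585 + 47 = -63538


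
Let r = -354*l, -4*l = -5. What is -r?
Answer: 885/2 ≈ 442.50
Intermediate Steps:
l = 5/4 (l = -¼*(-5) = 5/4 ≈ 1.2500)
r = -885/2 (r = -354*5/4 = -885/2 ≈ -442.50)
-r = -1*(-885/2) = 885/2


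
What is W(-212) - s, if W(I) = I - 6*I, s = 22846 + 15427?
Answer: -37213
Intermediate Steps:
s = 38273
W(I) = -5*I
W(-212) - s = -5*(-212) - 1*38273 = 1060 - 38273 = -37213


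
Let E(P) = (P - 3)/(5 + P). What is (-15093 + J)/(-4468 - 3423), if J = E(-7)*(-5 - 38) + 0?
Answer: 15308/7891 ≈ 1.9399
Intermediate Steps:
E(P) = (-3 + P)/(5 + P)
J = -215 (J = ((-3 - 7)/(5 - 7))*(-5 - 38) + 0 = (-10/(-2))*(-43) + 0 = -1/2*(-10)*(-43) + 0 = 5*(-43) + 0 = -215 + 0 = -215)
(-15093 + J)/(-4468 - 3423) = (-15093 - 215)/(-4468 - 3423) = -15308/(-7891) = -15308*(-1/7891) = 15308/7891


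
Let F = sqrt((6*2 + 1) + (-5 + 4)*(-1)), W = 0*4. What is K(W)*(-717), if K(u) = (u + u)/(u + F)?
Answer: 0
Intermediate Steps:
W = 0
F = sqrt(14) (F = sqrt((12 + 1) - 1*(-1)) = sqrt(13 + 1) = sqrt(14) ≈ 3.7417)
K(u) = 2*u/(u + sqrt(14)) (K(u) = (u + u)/(u + sqrt(14)) = (2*u)/(u + sqrt(14)) = 2*u/(u + sqrt(14)))
K(W)*(-717) = (2*0/(0 + sqrt(14)))*(-717) = (2*0/sqrt(14))*(-717) = (2*0*(sqrt(14)/14))*(-717) = 0*(-717) = 0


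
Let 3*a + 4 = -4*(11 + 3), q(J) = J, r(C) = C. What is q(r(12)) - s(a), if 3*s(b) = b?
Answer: 56/3 ≈ 18.667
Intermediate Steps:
a = -20 (a = -4/3 + (-4*(11 + 3))/3 = -4/3 + (-4*14)/3 = -4/3 + (⅓)*(-56) = -4/3 - 56/3 = -20)
s(b) = b/3
q(r(12)) - s(a) = 12 - (-20)/3 = 12 - 1*(-20/3) = 12 + 20/3 = 56/3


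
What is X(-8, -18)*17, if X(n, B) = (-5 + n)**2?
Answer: 2873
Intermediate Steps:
X(-8, -18)*17 = (-5 - 8)**2*17 = (-13)**2*17 = 169*17 = 2873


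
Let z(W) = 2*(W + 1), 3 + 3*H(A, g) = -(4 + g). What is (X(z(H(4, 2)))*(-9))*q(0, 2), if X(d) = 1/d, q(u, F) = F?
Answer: 9/2 ≈ 4.5000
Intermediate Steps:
H(A, g) = -7/3 - g/3 (H(A, g) = -1 + (-(4 + g))/3 = -1 + (-4 - g)/3 = -1 + (-4/3 - g/3) = -7/3 - g/3)
z(W) = 2 + 2*W (z(W) = 2*(1 + W) = 2 + 2*W)
X(d) = 1/d
(X(z(H(4, 2)))*(-9))*q(0, 2) = (-9/(2 + 2*(-7/3 - ⅓*2)))*2 = (-9/(2 + 2*(-7/3 - ⅔)))*2 = (-9/(2 + 2*(-3)))*2 = (-9/(2 - 6))*2 = (-9/(-4))*2 = -¼*(-9)*2 = (9/4)*2 = 9/2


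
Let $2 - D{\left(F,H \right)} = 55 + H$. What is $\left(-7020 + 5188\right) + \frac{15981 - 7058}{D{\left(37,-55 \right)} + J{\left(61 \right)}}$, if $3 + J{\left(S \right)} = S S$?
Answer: $- \frac{6806117}{3720} \approx -1829.6$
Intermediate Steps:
$D{\left(F,H \right)} = -53 - H$ ($D{\left(F,H \right)} = 2 - \left(55 + H\right) = -53 - H$)
$J{\left(S \right)} = -3 + S^{2}$ ($J{\left(S \right)} = -3 + S S = -3 + S^{2}$)
$\left(-7020 + 5188\right) + \frac{15981 - 7058}{D{\left(37,-55 \right)} + J{\left(61 \right)}} = \left(-7020 + 5188\right) + \frac{15981 - 7058}{\left(-53 - -55\right) - \left(3 - 61^{2}\right)} = -1832 + \frac{8923}{\left(-53 + 55\right) + \left(-3 + 3721\right)} = -1832 + \frac{8923}{2 + 3718} = -1832 + \frac{8923}{3720} = - \frac{6806117}{3720}$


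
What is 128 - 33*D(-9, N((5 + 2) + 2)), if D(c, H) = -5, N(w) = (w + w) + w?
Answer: 293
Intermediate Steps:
N(w) = 3*w (N(w) = 2*w + w = 3*w)
128 - 33*D(-9, N((5 + 2) + 2)) = 128 - 33*(-5) = 128 + 165 = 293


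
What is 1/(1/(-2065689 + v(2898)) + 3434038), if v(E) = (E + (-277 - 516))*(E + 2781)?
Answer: 9888606/33957848771029 ≈ 2.9120e-7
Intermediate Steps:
v(E) = (-793 + E)*(2781 + E) (v(E) = (E - 793)*(2781 + E) = (-793 + E)*(2781 + E))
1/(1/(-2065689 + v(2898)) + 3434038) = 1/(1/(-2065689 + (-2205333 + 2898² + 1988*2898)) + 3434038) = 1/(1/(-2065689 + (-2205333 + 8398404 + 5761224)) + 3434038) = 1/(1/(-2065689 + 11954295) + 3434038) = 1/(1/9888606 + 3434038) = 1/(33957848771029/9888606) = 9888606/33957848771029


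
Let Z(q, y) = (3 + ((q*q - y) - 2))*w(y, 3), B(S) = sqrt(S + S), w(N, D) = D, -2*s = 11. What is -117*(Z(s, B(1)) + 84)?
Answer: -83187/4 + 351*sqrt(2) ≈ -20300.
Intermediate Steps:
s = -11/2 (s = -1/2*11 = -11/2 ≈ -5.5000)
B(S) = sqrt(2)*sqrt(S) (B(S) = sqrt(2*S) = sqrt(2)*sqrt(S))
Z(q, y) = 3 - 3*y + 3*q**2 (Z(q, y) = (3 + ((q*q - y) - 2))*3 = (3 + ((q**2 - y) - 2))*3 = (3 + (-2 + q**2 - y))*3 = (1 + q**2 - y)*3 = 3 - 3*y + 3*q**2)
-117*(Z(s, B(1)) + 84) = -117*((3 - 3*sqrt(2)*sqrt(1) + 3*(-11/2)**2) + 84) = -117*((3 - 3*sqrt(2) + 3*(121/4)) + 84) = -117*((3 - 3*sqrt(2) + 363/4) + 84) = -117*((375/4 - 3*sqrt(2)) + 84) = -117*(711/4 - 3*sqrt(2)) = -83187/4 + 351*sqrt(2)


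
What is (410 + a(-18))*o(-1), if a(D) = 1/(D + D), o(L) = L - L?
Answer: 0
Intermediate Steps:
o(L) = 0
a(D) = 1/(2*D)
(410 + a(-18))*o(-1) = (410 + (1/2)/(-18))*0 = (410 + (1/2)*(-1/18))*0 = (410 - 1/36)*0 = (14759/36)*0 = 0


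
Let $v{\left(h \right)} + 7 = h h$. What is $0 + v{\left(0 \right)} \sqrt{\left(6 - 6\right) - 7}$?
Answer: $- 7 i \sqrt{7} \approx - 18.52 i$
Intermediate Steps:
$v{\left(h \right)} = -7 + h^{2}$ ($v{\left(h \right)} = -7 + h h = -7 + h^{2}$)
$0 + v{\left(0 \right)} \sqrt{\left(6 - 6\right) - 7} = 0 + \left(-7 + 0^{2}\right) \sqrt{\left(6 - 6\right) - 7} = 0 + \left(-7 + 0\right) \sqrt{\left(6 - 6\right) - 7} = 0 - 7 \sqrt{0 - 7} = 0 - 7 \sqrt{-7} = 0 - 7 i \sqrt{7} = - 7 i \sqrt{7}$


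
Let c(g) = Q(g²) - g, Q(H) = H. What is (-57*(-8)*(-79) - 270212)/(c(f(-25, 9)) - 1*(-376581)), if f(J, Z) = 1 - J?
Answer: -306236/377231 ≈ -0.81180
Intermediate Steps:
c(g) = g² - g
(-57*(-8)*(-79) - 270212)/(c(f(-25, 9)) - 1*(-376581)) = (-57*(-8)*(-79) - 270212)/((1 - 1*(-25))*(-1 + (1 - 1*(-25))) - 1*(-376581)) = (456*(-79) - 270212)/((1 + 25)*(-1 + (1 + 25)) + 376581) = (-36024 - 270212)/(26*(-1 + 26) + 376581) = -306236/(26*25 + 376581) = -306236/(650 + 376581) = -306236/377231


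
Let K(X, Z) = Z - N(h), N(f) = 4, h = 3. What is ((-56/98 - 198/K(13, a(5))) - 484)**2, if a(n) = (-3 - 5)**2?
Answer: 1166290801/4900 ≈ 2.3802e+5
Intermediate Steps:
a(n) = 64 (a(n) = (-8)**2 = 64)
K(X, Z) = -4 + Z (K(X, Z) = Z - 1*4 = Z - 4 = -4 + Z)
((-56/98 - 198/K(13, a(5))) - 484)**2 = ((-56/98 - 198/(-4 + 64)) - 484)**2 = ((-56*1/98 - 198/60) - 484)**2 = ((-4/7 - 198*1/60) - 484)**2 = ((-4/7 - 33/10) - 484)**2 = (-271/70 - 484)**2 = (-34151/70)**2 = 1166290801/4900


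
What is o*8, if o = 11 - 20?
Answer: -72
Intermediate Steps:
o = -9
o*8 = -9*8 = -72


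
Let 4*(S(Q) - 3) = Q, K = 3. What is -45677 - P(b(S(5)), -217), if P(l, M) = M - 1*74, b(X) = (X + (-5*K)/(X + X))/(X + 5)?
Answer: -45386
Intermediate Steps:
S(Q) = 3 + Q/4
b(X) = (X - 15/(2*X))/(5 + X) (b(X) = (X + (-5*3)/(X + X))/(X + 5) = (X - 15*1/(2*X))/(5 + X) = (X - 15/(2*X))/(5 + X))
P(l, M) = -74 + M (P(l, M) = M - 74 = -74 + M)
-45677 - P(b(S(5)), -217) = -45677 - (-74 - 217) = -45677 - 1*(-291) = -45677 + 291 = -45386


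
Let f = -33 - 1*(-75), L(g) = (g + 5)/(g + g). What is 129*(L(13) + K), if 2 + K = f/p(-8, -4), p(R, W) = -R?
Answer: 26445/52 ≈ 508.56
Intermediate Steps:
L(g) = (5 + g)/(2*g) (L(g) = (5 + g)/((2*g)) = (5 + g)*(1/(2*g)) = (5 + g)/(2*g))
f = 42 (f = -33 + 75 = 42)
K = 13/4 (K = -2 + 42/((-1*(-8))) = -2 + 42/8 = -2 + 42*(⅛) = -2 + 21/4 = 13/4 ≈ 3.2500)
129*(L(13) + K) = 129*((½)*(5 + 13)/13 + 13/4) = 129*((½)*(1/13)*18 + 13/4) = 129*(9/13 + 13/4) = 129*(205/52) = 26445/52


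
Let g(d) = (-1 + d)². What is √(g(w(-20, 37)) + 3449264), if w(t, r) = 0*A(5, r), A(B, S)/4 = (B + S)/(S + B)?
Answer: √3449265 ≈ 1857.2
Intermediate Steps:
A(B, S) = 4 (A(B, S) = 4*((B + S)/(S + B)) = 4*((B + S)/(B + S)) = 4*1 = 4)
w(t, r) = 0 (w(t, r) = 0*4 = 0)
√(g(w(-20, 37)) + 3449264) = √((-1 + 0)² + 3449264) = √((-1)² + 3449264) = √(1 + 3449264) = √3449265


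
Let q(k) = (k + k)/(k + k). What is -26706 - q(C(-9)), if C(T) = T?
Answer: -26707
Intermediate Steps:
q(k) = 1 (q(k) = (2*k)/((2*k)) = (2*k)*(1/(2*k)) = 1)
-26706 - q(C(-9)) = -26706 - 1*1 = -26706 - 1 = -26707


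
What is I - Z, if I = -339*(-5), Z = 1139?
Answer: 556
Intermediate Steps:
I = 1695
I - Z = 1695 - 1*1139 = 1695 - 1139 = 556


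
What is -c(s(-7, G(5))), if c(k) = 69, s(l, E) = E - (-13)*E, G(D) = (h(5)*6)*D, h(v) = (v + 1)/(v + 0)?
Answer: -69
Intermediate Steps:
h(v) = (1 + v)/v
G(D) = 36*D/5 (G(D) = (((1 + 5)/5)*6)*D = (((⅕)*6)*6)*D = ((6/5)*6)*D = 36*D/5)
s(l, E) = 14*E (s(l, E) = E + 13*E = 14*E)
-c(s(-7, G(5))) = -1*69 = -69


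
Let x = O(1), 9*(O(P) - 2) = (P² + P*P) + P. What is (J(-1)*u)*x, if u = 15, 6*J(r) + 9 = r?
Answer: -175/3 ≈ -58.333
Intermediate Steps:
J(r) = -3/2 + r/6
O(P) = 2 + P/9 + 2*P²/9 (O(P) = 2 + ((P² + P*P) + P)/9 = 2 + ((P² + P²) + P)/9 = 2 + (2*P² + P)/9 = 2 + (P + 2*P²)/9 = 2 + (P/9 + 2*P²/9) = 2 + P/9 + 2*P²/9)
x = 7/3 (x = 2 + (⅑)*1 + (2/9)*1² = 2 + ⅑ + (2/9)*1 = 2 + ⅑ + 2/9 = 7/3 ≈ 2.3333)
(J(-1)*u)*x = ((-3/2 + (⅙)*(-1))*15)*(7/3) = ((-3/2 - ⅙)*15)*(7/3) = -5/3*15*(7/3) = -25*7/3 = -175/3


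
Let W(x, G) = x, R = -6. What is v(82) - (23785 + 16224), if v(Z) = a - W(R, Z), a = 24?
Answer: -39979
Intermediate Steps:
v(Z) = 30 (v(Z) = 24 - 1*(-6) = 24 + 6 = 30)
v(82) - (23785 + 16224) = 30 - (23785 + 16224) = 30 - 1*40009 = 30 - 40009 = -39979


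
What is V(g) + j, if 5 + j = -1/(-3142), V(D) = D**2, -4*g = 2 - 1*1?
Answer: -124101/25136 ≈ -4.9372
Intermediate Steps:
g = -1/4 (g = -(2 - 1*1)/4 = -(2 - 1)/4 = -1/4*1 = -1/4 ≈ -0.25000)
j = -15709/3142 (j = -5 - 1/(-3142) = -5 - 1*(-1/3142) = -5 + 1/3142 = -15709/3142 ≈ -4.9997)
V(g) + j = (-1/4)**2 - 15709/3142 = 1/16 - 15709/3142 = -124101/25136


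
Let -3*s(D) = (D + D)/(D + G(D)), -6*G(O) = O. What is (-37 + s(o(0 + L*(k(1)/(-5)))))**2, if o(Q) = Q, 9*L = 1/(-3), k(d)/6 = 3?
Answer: 35721/25 ≈ 1428.8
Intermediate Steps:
G(O) = -O/6
k(d) = 18 (k(d) = 6*3 = 18)
L = -1/27 (L = (1/(-3))/9 = (1*(-1/3))/9 = (1/9)*(-1/3) = -1/27 ≈ -0.037037)
s(D) = -4/5 (s(D) = -(D + D)/(3*(D - D/6)) = -2*D/(3*(5*D/6)) = -2*D*6/(5*D)/3 = -1/3*12/5 = -4/5)
(-37 + s(o(0 + L*(k(1)/(-5)))))**2 = (-37 - 4/5)**2 = (-189/5)**2 = 35721/25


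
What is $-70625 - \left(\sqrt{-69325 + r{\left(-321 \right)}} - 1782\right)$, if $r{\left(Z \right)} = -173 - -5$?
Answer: $-68843 - i \sqrt{69493} \approx -68843.0 - 263.62 i$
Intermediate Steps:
$r{\left(Z \right)} = -168$ ($r{\left(Z \right)} = -173 + 5 = -168$)
$-70625 - \left(\sqrt{-69325 + r{\left(-321 \right)}} - 1782\right) = -70625 - \left(\sqrt{-69325 - 168} - 1782\right) = -70625 - \left(\sqrt{-69493} - 1782\right) = -70625 - \left(i \sqrt{69493} - 1782\right) = -70625 - \left(-1782 + i \sqrt{69493}\right) = -70625 + \left(1782 - i \sqrt{69493}\right) = -68843 - i \sqrt{69493}$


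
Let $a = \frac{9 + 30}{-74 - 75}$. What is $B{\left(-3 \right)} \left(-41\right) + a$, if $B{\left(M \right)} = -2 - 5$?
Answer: $\frac{42724}{149} \approx 286.74$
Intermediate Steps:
$B{\left(M \right)} = -7$ ($B{\left(M \right)} = -2 - 5 = -7$)
$a = - \frac{39}{149}$ ($a = \frac{39}{-149} = 39 \left(- \frac{1}{149}\right) = - \frac{39}{149} \approx -0.26174$)
$B{\left(-3 \right)} \left(-41\right) + a = \left(-7\right) \left(-41\right) - \frac{39}{149} = 287 - \frac{39}{149} = \frac{42724}{149}$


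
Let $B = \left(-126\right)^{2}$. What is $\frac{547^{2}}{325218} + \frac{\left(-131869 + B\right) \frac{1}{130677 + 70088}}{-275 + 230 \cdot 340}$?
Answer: $\frac{1560323725300717}{1695969876225750} \approx 0.92002$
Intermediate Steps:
$B = 15876$
$\frac{547^{2}}{325218} + \frac{\left(-131869 + B\right) \frac{1}{130677 + 70088}}{-275 + 230 \cdot 340} = \frac{547^{2}}{325218} + \frac{\left(-131869 + 15876\right) \frac{1}{130677 + 70088}}{-275 + 230 \cdot 340} = 299209 \cdot \frac{1}{325218} + \frac{\left(-115993\right) \frac{1}{200765}}{-275 + 78200} = \frac{299209}{325218} + \frac{\left(-115993\right) \frac{1}{200765}}{77925} = \frac{299209}{325218} - \frac{115993}{15644612625} = \frac{1560323725300717}{1695969876225750}$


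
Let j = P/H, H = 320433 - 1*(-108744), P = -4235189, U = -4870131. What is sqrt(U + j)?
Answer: 4*I*sqrt(1144190506259553)/61311 ≈ 2206.8*I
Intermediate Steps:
H = 429177 (H = 320433 + 108744 = 429177)
j = -605027/61311 (j = -4235189/429177 = -4235189*1/429177 = -605027/61311 ≈ -9.8682)
sqrt(U + j) = sqrt(-4870131 - 605027/61311) = sqrt(-298593206768/61311) = 4*I*sqrt(1144190506259553)/61311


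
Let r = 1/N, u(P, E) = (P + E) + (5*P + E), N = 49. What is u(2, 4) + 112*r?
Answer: 156/7 ≈ 22.286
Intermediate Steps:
u(P, E) = 2*E + 6*P (u(P, E) = (E + P) + (E + 5*P) = 2*E + 6*P)
r = 1/49 ≈ 0.020408
u(2, 4) + 112*r = (2*4 + 6*2) + 112*(1/49) = (8 + 12) + 16/7 = 20 + 16/7 = 156/7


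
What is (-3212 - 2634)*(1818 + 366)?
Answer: -12767664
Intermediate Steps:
(-3212 - 2634)*(1818 + 366) = -5846*2184 = -12767664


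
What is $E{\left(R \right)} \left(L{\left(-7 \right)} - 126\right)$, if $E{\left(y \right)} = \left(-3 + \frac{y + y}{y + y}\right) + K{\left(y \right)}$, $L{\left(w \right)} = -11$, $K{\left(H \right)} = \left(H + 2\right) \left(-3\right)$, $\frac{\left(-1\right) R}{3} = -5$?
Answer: $7261$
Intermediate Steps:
$R = 15$ ($R = \left(-3\right) \left(-5\right) = 15$)
$K{\left(H \right)} = -6 - 3 H$ ($K{\left(H \right)} = \left(2 + H\right) \left(-3\right) = -6 - 3 H$)
$E{\left(y \right)} = -8 - 3 y$ ($E{\left(y \right)} = \left(-3 + \frac{y + y}{y + y}\right) - \left(6 + 3 y\right) = \left(-3 + \frac{2 y}{2 y}\right) - \left(6 + 3 y\right) = \left(-3 + 2 y \frac{1}{2 y}\right) - \left(6 + 3 y\right) = \left(-3 + 1\right) - \left(6 + 3 y\right) = -2 - \left(6 + 3 y\right) = -8 - 3 y$)
$E{\left(R \right)} \left(L{\left(-7 \right)} - 126\right) = \left(-8 - 45\right) \left(-11 - 126\right) = \left(-8 - 45\right) \left(-137\right) = \left(-53\right) \left(-137\right) = 7261$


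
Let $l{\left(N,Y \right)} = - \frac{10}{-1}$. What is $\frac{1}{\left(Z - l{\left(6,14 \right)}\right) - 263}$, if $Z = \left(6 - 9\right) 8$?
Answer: $- \frac{1}{297} \approx -0.003367$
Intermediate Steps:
$l{\left(N,Y \right)} = 10$ ($l{\left(N,Y \right)} = \left(-10\right) \left(-1\right) = 10$)
$Z = -24$ ($Z = \left(-3\right) 8 = -24$)
$\frac{1}{\left(Z - l{\left(6,14 \right)}\right) - 263} = \frac{1}{\left(-24 - 10\right) - 263} = \frac{1}{-34 - 263} = \frac{1}{-297} = - \frac{1}{297}$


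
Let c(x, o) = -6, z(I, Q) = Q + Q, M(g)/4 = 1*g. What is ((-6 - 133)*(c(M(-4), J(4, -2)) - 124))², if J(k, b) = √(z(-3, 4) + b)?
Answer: 326524900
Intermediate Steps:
M(g) = 4*g (M(g) = 4*(1*g) = 4*g)
z(I, Q) = 2*Q
J(k, b) = √(8 + b) (J(k, b) = √(2*4 + b) = √(8 + b))
((-6 - 133)*(c(M(-4), J(4, -2)) - 124))² = ((-6 - 133)*(-6 - 124))² = (-139*(-130))² = 18070² = 326524900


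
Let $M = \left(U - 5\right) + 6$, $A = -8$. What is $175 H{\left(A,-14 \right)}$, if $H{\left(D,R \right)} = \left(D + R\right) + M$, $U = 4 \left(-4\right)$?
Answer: $-6475$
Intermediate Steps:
$U = -16$
$M = -15$ ($M = \left(-16 - 5\right) + 6 = -21 + 6 = -15$)
$H{\left(D,R \right)} = -15 + D + R$ ($H{\left(D,R \right)} = \left(D + R\right) - 15 = -15 + D + R$)
$175 H{\left(A,-14 \right)} = 175 \left(-15 - 8 - 14\right) = 175 \left(-37\right) = -6475$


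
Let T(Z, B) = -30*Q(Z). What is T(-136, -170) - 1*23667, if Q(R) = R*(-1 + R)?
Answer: -582627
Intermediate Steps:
T(Z, B) = -30*Z*(-1 + Z)
T(-136, -170) - 1*23667 = 30*(-136)*(1 - 1*(-136)) - 1*23667 = 30*(-136)*(1 + 136) - 23667 = 30*(-136)*137 - 23667 = -558960 - 23667 = -582627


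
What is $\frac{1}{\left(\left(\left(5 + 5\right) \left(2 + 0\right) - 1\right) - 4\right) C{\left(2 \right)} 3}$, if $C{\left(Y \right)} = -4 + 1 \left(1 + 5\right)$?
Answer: $\frac{1}{90} \approx 0.011111$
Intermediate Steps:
$C{\left(Y \right)} = 2$ ($C{\left(Y \right)} = -4 + 1 \cdot 6 = -4 + 6 = 2$)
$\frac{1}{\left(\left(\left(5 + 5\right) \left(2 + 0\right) - 1\right) - 4\right) C{\left(2 \right)} 3} = \frac{1}{\left(\left(\left(5 + 5\right) \left(2 + 0\right) - 1\right) - 4\right) 2 \cdot 3} = \frac{1}{\left(\left(10 \cdot 2 - 1\right) - 4\right) 2 \cdot 3} = \frac{1}{\left(\left(20 - 1\right) - 4\right) 2 \cdot 3} = \frac{1}{\left(19 - 4\right) 2 \cdot 3} = \frac{1}{15 \cdot 2 \cdot 3} = \frac{1}{30 \cdot 3} = \frac{1}{90}$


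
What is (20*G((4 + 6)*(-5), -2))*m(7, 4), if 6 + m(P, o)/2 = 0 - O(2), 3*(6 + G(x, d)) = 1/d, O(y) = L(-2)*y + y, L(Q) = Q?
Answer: 2960/3 ≈ 986.67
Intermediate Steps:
O(y) = -y (O(y) = -2*y + y = -y)
G(x, d) = -6 + 1/(3*d)
m(P, o) = -8 (m(P, o) = -12 + 2*(0 - (-1)*2) = -12 + 2*(0 - 1*(-2)) = -12 + 2*(0 + 2) = -12 + 2*2 = -12 + 4 = -8)
(20*G((4 + 6)*(-5), -2))*m(7, 4) = (20*(-6 + (⅓)/(-2)))*(-8) = (20*(-6 + (⅓)*(-½)))*(-8) = (20*(-6 - ⅙))*(-8) = (20*(-37/6))*(-8) = -370/3*(-8) = 2960/3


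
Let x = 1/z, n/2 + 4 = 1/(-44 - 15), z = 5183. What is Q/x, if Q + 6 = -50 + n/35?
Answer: -601818862/2065 ≈ -2.9144e+5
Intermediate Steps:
n = -474/59 (n = -8 + 2/(-44 - 15) = -8 + 2/(-59) = -8 + 2*(-1/59) = -8 - 2/59 = -474/59 ≈ -8.0339)
Q = -116114/2065 (Q = -6 + (-50 - 474/59/35) = -6 + (-50 - 474/59*1/35) = -6 + (-50 - 474/2065) = -6 - 103724/2065 = -116114/2065 ≈ -56.230)
x = 1/5183 ≈ 0.00019294
Q/x = -116114/(2065*1/5183) = -116114/2065*5183 = -601818862/2065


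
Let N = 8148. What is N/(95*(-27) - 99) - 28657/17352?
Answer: -3023977/642024 ≈ -4.7101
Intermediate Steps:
N/(95*(-27) - 99) - 28657/17352 = 8148/(95*(-27) - 99) - 28657/17352 = 8148/(-2565 - 99) - 28657*1/17352 = 8148/(-2664) - 28657/17352 = 8148*(-1/2664) - 28657/17352 = -679/222 - 28657/17352 = -3023977/642024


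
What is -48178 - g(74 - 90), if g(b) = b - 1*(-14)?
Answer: -48176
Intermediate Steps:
g(b) = 14 + b (g(b) = b + 14 = 14 + b)
-48178 - g(74 - 90) = -48178 - (14 + (74 - 90)) = -48178 - (14 - 16) = -48178 - 1*(-2) = -48178 + 2 = -48176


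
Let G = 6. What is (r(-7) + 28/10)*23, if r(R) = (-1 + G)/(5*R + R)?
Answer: 12949/210 ≈ 61.662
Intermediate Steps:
r(R) = 5/(6*R) (r(R) = (-1 + 6)/(5*R + R) = 5/((6*R)) = 5*(1/(6*R)) = 5/(6*R))
(r(-7) + 28/10)*23 = ((⅚)/(-7) + 28/10)*23 = ((⅚)*(-⅐) + 28*(⅒))*23 = (-5/42 + 14/5)*23 = (563/210)*23 = 12949/210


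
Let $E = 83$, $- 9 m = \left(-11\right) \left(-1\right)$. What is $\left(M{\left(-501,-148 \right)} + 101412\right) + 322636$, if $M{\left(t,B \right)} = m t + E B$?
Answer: $\frac{1237129}{3} \approx 4.1238 \cdot 10^{5}$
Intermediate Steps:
$m = - \frac{11}{9}$ ($m = - \frac{\left(-11\right) \left(-1\right)}{9} = \left(- \frac{1}{9}\right) 11 = - \frac{11}{9} \approx -1.2222$)
$M{\left(t,B \right)} = 83 B - \frac{11 t}{9}$ ($M{\left(t,B \right)} = - \frac{11 t}{9} + 83 B = 83 B - \frac{11 t}{9}$)
$\left(M{\left(-501,-148 \right)} + 101412\right) + 322636 = \left(\left(83 \left(-148\right) - - \frac{1837}{3}\right) + 101412\right) + 322636 = \left(\left(-12284 + \frac{1837}{3}\right) + 101412\right) + 322636 = \left(- \frac{35015}{3} + 101412\right) + 322636 = \frac{269221}{3} + 322636 = \frac{1237129}{3}$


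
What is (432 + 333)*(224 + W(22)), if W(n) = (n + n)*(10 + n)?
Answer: 1248480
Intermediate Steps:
W(n) = 2*n*(10 + n) (W(n) = (2*n)*(10 + n) = 2*n*(10 + n))
(432 + 333)*(224 + W(22)) = (432 + 333)*(224 + 2*22*(10 + 22)) = 765*(224 + 2*22*32) = 765*(224 + 1408) = 765*1632 = 1248480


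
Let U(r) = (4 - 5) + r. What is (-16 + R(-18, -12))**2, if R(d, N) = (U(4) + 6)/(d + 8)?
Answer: 28561/100 ≈ 285.61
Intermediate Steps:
U(r) = -1 + r
R(d, N) = 9/(8 + d) (R(d, N) = ((-1 + 4) + 6)/(d + 8) = (3 + 6)/(8 + d) = 9/(8 + d))
(-16 + R(-18, -12))**2 = (-16 + 9/(8 - 18))**2 = (-16 + 9/(-10))**2 = (-16 + 9*(-1/10))**2 = (-16 - 9/10)**2 = (-169/10)**2 = 28561/100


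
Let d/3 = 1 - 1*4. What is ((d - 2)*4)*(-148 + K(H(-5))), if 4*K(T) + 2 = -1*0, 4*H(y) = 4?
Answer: 6534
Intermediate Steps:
H(y) = 1 (H(y) = (¼)*4 = 1)
K(T) = -½ (K(T) = -½ + (-1*0)/4 = -½ + (¼)*0 = -½ + 0 = -½)
d = -9 (d = 3*(1 - 1*4) = 3*(1 - 4) = 3*(-3) = -9)
((d - 2)*4)*(-148 + K(H(-5))) = ((-9 - 2)*4)*(-148 - ½) = -11*4*(-297/2) = -44*(-297/2) = 6534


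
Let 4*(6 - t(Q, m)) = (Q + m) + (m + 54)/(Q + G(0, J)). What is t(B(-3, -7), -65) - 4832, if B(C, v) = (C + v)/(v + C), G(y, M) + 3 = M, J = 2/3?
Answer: -76993/16 ≈ -4812.1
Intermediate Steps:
J = 2/3 (J = 2*(1/3) = 2/3 ≈ 0.66667)
G(y, M) = -3 + M
B(C, v) = 1 (B(C, v) = (C + v)/(C + v) = 1)
t(Q, m) = 6 - Q/4 - m/4 - (54 + m)/(4*(-7/3 + Q)) (t(Q, m) = 6 - ((Q + m) + (m + 54)/(Q + (-3 + 2/3)))/4 = 6 - ((Q + m) + (54 + m)/(Q - 7/3))/4 = 6 - ((Q + m) + (54 + m)/(-7/3 + Q))/4 = 6 - (Q + m + (54 + m)/(-7/3 + Q))/4 = 6 + (-Q/4 - m/4 - (54 + m)/(4*(-7/3 + Q))) = 6 - Q/4 - m/4 - (54 + m)/(4*(-7/3 + Q)))
t(B(-3, -7), -65) - 4832 = (-330 - 3*1**2 + 4*(-65) + 79*1 - 3*1*(-65))/(4*(-7 + 3*1)) - 4832 = (-330 - 3*1 - 260 + 79 + 195)/(4*(-7 + 3)) - 4832 = (1/4)*(-330 - 3 - 260 + 79 + 195)/(-4) - 4832 = (1/4)*(-1/4)*(-319) - 4832 = 319/16 - 4832 = -76993/16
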